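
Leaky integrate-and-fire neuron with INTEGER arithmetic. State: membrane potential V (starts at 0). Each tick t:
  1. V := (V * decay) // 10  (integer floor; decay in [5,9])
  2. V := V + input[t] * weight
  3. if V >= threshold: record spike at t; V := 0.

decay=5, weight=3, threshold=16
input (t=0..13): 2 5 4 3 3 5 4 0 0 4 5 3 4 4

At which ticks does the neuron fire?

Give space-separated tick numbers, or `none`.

Answer: 1 4 6 10 12

Derivation:
t=0: input=2 -> V=6
t=1: input=5 -> V=0 FIRE
t=2: input=4 -> V=12
t=3: input=3 -> V=15
t=4: input=3 -> V=0 FIRE
t=5: input=5 -> V=15
t=6: input=4 -> V=0 FIRE
t=7: input=0 -> V=0
t=8: input=0 -> V=0
t=9: input=4 -> V=12
t=10: input=5 -> V=0 FIRE
t=11: input=3 -> V=9
t=12: input=4 -> V=0 FIRE
t=13: input=4 -> V=12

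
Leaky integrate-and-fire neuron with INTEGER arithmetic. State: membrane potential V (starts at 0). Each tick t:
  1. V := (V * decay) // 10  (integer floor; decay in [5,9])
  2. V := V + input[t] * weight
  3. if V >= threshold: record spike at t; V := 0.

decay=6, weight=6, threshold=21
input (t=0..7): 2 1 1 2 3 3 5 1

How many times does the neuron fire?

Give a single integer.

t=0: input=2 -> V=12
t=1: input=1 -> V=13
t=2: input=1 -> V=13
t=3: input=2 -> V=19
t=4: input=3 -> V=0 FIRE
t=5: input=3 -> V=18
t=6: input=5 -> V=0 FIRE
t=7: input=1 -> V=6

Answer: 2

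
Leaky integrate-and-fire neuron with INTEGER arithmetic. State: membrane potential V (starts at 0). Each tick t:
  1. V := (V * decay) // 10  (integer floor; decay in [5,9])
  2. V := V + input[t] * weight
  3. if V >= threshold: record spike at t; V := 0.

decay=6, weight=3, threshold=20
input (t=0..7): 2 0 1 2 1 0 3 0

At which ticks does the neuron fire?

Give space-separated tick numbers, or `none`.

Answer: none

Derivation:
t=0: input=2 -> V=6
t=1: input=0 -> V=3
t=2: input=1 -> V=4
t=3: input=2 -> V=8
t=4: input=1 -> V=7
t=5: input=0 -> V=4
t=6: input=3 -> V=11
t=7: input=0 -> V=6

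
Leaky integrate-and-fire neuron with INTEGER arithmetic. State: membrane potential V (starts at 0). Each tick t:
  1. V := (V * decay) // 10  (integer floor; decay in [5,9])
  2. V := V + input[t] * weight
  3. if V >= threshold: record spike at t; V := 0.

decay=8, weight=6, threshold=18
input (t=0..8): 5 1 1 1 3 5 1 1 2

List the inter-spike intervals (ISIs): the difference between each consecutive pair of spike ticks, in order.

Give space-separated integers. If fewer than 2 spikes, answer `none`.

Answer: 4 1 3

Derivation:
t=0: input=5 -> V=0 FIRE
t=1: input=1 -> V=6
t=2: input=1 -> V=10
t=3: input=1 -> V=14
t=4: input=3 -> V=0 FIRE
t=5: input=5 -> V=0 FIRE
t=6: input=1 -> V=6
t=7: input=1 -> V=10
t=8: input=2 -> V=0 FIRE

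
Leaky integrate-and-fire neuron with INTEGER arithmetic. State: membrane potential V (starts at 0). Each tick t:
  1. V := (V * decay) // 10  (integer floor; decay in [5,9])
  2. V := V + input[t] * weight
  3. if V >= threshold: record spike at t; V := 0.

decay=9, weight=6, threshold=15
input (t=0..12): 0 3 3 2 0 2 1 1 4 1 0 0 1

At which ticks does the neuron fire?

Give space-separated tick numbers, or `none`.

Answer: 1 2 5 8

Derivation:
t=0: input=0 -> V=0
t=1: input=3 -> V=0 FIRE
t=2: input=3 -> V=0 FIRE
t=3: input=2 -> V=12
t=4: input=0 -> V=10
t=5: input=2 -> V=0 FIRE
t=6: input=1 -> V=6
t=7: input=1 -> V=11
t=8: input=4 -> V=0 FIRE
t=9: input=1 -> V=6
t=10: input=0 -> V=5
t=11: input=0 -> V=4
t=12: input=1 -> V=9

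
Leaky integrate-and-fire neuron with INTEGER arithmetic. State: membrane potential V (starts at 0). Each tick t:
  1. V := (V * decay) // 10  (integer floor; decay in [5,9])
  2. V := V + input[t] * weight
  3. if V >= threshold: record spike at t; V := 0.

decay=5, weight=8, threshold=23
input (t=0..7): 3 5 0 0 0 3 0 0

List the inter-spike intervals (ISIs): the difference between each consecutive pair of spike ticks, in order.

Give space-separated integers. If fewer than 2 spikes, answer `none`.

Answer: 1 4

Derivation:
t=0: input=3 -> V=0 FIRE
t=1: input=5 -> V=0 FIRE
t=2: input=0 -> V=0
t=3: input=0 -> V=0
t=4: input=0 -> V=0
t=5: input=3 -> V=0 FIRE
t=6: input=0 -> V=0
t=7: input=0 -> V=0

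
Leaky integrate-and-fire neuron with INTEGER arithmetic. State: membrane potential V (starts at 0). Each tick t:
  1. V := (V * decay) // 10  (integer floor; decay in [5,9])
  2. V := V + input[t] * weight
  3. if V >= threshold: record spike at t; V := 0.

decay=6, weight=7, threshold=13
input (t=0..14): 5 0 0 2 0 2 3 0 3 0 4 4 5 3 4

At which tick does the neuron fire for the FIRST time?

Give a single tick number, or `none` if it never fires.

Answer: 0

Derivation:
t=0: input=5 -> V=0 FIRE
t=1: input=0 -> V=0
t=2: input=0 -> V=0
t=3: input=2 -> V=0 FIRE
t=4: input=0 -> V=0
t=5: input=2 -> V=0 FIRE
t=6: input=3 -> V=0 FIRE
t=7: input=0 -> V=0
t=8: input=3 -> V=0 FIRE
t=9: input=0 -> V=0
t=10: input=4 -> V=0 FIRE
t=11: input=4 -> V=0 FIRE
t=12: input=5 -> V=0 FIRE
t=13: input=3 -> V=0 FIRE
t=14: input=4 -> V=0 FIRE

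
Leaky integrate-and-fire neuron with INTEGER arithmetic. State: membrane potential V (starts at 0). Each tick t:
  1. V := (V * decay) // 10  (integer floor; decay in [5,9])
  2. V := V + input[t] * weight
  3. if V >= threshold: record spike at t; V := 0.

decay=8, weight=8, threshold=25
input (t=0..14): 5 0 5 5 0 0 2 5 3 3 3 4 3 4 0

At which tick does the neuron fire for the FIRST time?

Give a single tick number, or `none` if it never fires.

t=0: input=5 -> V=0 FIRE
t=1: input=0 -> V=0
t=2: input=5 -> V=0 FIRE
t=3: input=5 -> V=0 FIRE
t=4: input=0 -> V=0
t=5: input=0 -> V=0
t=6: input=2 -> V=16
t=7: input=5 -> V=0 FIRE
t=8: input=3 -> V=24
t=9: input=3 -> V=0 FIRE
t=10: input=3 -> V=24
t=11: input=4 -> V=0 FIRE
t=12: input=3 -> V=24
t=13: input=4 -> V=0 FIRE
t=14: input=0 -> V=0

Answer: 0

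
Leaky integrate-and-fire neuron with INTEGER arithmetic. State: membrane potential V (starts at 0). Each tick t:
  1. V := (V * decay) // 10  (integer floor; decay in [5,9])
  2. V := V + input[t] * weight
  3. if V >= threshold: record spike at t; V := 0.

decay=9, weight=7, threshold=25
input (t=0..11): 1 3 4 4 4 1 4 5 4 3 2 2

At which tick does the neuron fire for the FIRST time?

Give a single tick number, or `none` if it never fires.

t=0: input=1 -> V=7
t=1: input=3 -> V=0 FIRE
t=2: input=4 -> V=0 FIRE
t=3: input=4 -> V=0 FIRE
t=4: input=4 -> V=0 FIRE
t=5: input=1 -> V=7
t=6: input=4 -> V=0 FIRE
t=7: input=5 -> V=0 FIRE
t=8: input=4 -> V=0 FIRE
t=9: input=3 -> V=21
t=10: input=2 -> V=0 FIRE
t=11: input=2 -> V=14

Answer: 1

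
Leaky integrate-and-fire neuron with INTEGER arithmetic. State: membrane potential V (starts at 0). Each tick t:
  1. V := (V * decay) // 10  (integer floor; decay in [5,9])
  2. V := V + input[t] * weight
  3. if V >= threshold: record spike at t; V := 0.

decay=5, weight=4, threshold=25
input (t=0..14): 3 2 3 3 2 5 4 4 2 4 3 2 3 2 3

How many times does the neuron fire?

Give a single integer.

t=0: input=3 -> V=12
t=1: input=2 -> V=14
t=2: input=3 -> V=19
t=3: input=3 -> V=21
t=4: input=2 -> V=18
t=5: input=5 -> V=0 FIRE
t=6: input=4 -> V=16
t=7: input=4 -> V=24
t=8: input=2 -> V=20
t=9: input=4 -> V=0 FIRE
t=10: input=3 -> V=12
t=11: input=2 -> V=14
t=12: input=3 -> V=19
t=13: input=2 -> V=17
t=14: input=3 -> V=20

Answer: 2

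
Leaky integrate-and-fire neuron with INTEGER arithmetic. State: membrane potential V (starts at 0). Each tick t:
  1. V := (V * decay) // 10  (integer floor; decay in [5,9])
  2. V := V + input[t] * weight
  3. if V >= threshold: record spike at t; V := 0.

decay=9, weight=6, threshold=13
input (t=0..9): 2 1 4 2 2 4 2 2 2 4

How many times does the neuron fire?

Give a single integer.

Answer: 6

Derivation:
t=0: input=2 -> V=12
t=1: input=1 -> V=0 FIRE
t=2: input=4 -> V=0 FIRE
t=3: input=2 -> V=12
t=4: input=2 -> V=0 FIRE
t=5: input=4 -> V=0 FIRE
t=6: input=2 -> V=12
t=7: input=2 -> V=0 FIRE
t=8: input=2 -> V=12
t=9: input=4 -> V=0 FIRE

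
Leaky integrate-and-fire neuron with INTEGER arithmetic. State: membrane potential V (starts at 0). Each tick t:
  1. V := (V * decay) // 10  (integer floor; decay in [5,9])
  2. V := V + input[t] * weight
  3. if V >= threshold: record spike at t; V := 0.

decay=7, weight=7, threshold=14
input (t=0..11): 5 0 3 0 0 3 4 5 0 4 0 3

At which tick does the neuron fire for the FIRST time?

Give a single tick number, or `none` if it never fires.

t=0: input=5 -> V=0 FIRE
t=1: input=0 -> V=0
t=2: input=3 -> V=0 FIRE
t=3: input=0 -> V=0
t=4: input=0 -> V=0
t=5: input=3 -> V=0 FIRE
t=6: input=4 -> V=0 FIRE
t=7: input=5 -> V=0 FIRE
t=8: input=0 -> V=0
t=9: input=4 -> V=0 FIRE
t=10: input=0 -> V=0
t=11: input=3 -> V=0 FIRE

Answer: 0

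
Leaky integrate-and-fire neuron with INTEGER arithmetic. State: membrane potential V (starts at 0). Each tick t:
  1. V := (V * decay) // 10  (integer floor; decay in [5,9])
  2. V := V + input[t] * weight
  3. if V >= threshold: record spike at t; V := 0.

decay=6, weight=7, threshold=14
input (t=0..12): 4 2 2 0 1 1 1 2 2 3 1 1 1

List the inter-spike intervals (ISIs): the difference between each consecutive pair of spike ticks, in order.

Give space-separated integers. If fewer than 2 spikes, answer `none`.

t=0: input=4 -> V=0 FIRE
t=1: input=2 -> V=0 FIRE
t=2: input=2 -> V=0 FIRE
t=3: input=0 -> V=0
t=4: input=1 -> V=7
t=5: input=1 -> V=11
t=6: input=1 -> V=13
t=7: input=2 -> V=0 FIRE
t=8: input=2 -> V=0 FIRE
t=9: input=3 -> V=0 FIRE
t=10: input=1 -> V=7
t=11: input=1 -> V=11
t=12: input=1 -> V=13

Answer: 1 1 5 1 1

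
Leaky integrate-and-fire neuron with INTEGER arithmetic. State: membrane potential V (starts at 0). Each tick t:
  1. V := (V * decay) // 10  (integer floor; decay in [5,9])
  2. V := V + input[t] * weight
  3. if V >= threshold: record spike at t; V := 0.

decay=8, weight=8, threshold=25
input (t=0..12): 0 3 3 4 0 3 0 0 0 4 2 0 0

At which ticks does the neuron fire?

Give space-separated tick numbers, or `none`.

Answer: 2 3 9

Derivation:
t=0: input=0 -> V=0
t=1: input=3 -> V=24
t=2: input=3 -> V=0 FIRE
t=3: input=4 -> V=0 FIRE
t=4: input=0 -> V=0
t=5: input=3 -> V=24
t=6: input=0 -> V=19
t=7: input=0 -> V=15
t=8: input=0 -> V=12
t=9: input=4 -> V=0 FIRE
t=10: input=2 -> V=16
t=11: input=0 -> V=12
t=12: input=0 -> V=9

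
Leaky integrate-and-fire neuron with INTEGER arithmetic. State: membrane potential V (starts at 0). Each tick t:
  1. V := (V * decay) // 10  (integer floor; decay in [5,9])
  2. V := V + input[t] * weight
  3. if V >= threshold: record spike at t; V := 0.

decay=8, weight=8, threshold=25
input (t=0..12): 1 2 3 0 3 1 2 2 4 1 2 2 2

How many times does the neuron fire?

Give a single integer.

Answer: 5

Derivation:
t=0: input=1 -> V=8
t=1: input=2 -> V=22
t=2: input=3 -> V=0 FIRE
t=3: input=0 -> V=0
t=4: input=3 -> V=24
t=5: input=1 -> V=0 FIRE
t=6: input=2 -> V=16
t=7: input=2 -> V=0 FIRE
t=8: input=4 -> V=0 FIRE
t=9: input=1 -> V=8
t=10: input=2 -> V=22
t=11: input=2 -> V=0 FIRE
t=12: input=2 -> V=16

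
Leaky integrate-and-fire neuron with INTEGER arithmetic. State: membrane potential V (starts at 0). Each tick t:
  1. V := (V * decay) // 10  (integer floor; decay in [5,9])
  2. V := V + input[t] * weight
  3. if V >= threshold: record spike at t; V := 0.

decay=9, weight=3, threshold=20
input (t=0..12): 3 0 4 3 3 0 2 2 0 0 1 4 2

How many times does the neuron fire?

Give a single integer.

t=0: input=3 -> V=9
t=1: input=0 -> V=8
t=2: input=4 -> V=19
t=3: input=3 -> V=0 FIRE
t=4: input=3 -> V=9
t=5: input=0 -> V=8
t=6: input=2 -> V=13
t=7: input=2 -> V=17
t=8: input=0 -> V=15
t=9: input=0 -> V=13
t=10: input=1 -> V=14
t=11: input=4 -> V=0 FIRE
t=12: input=2 -> V=6

Answer: 2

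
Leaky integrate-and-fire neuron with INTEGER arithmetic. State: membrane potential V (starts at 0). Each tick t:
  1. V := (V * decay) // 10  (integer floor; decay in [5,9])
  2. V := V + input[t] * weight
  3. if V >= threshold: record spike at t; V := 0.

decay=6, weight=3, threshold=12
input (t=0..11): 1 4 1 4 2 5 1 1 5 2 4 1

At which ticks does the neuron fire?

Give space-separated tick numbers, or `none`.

t=0: input=1 -> V=3
t=1: input=4 -> V=0 FIRE
t=2: input=1 -> V=3
t=3: input=4 -> V=0 FIRE
t=4: input=2 -> V=6
t=5: input=5 -> V=0 FIRE
t=6: input=1 -> V=3
t=7: input=1 -> V=4
t=8: input=5 -> V=0 FIRE
t=9: input=2 -> V=6
t=10: input=4 -> V=0 FIRE
t=11: input=1 -> V=3

Answer: 1 3 5 8 10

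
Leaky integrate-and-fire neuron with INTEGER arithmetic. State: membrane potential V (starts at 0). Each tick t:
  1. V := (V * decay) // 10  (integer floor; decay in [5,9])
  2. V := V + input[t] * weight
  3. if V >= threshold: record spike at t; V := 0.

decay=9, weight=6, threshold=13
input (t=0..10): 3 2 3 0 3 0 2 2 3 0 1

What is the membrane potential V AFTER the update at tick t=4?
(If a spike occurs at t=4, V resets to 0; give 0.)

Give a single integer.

t=0: input=3 -> V=0 FIRE
t=1: input=2 -> V=12
t=2: input=3 -> V=0 FIRE
t=3: input=0 -> V=0
t=4: input=3 -> V=0 FIRE
t=5: input=0 -> V=0
t=6: input=2 -> V=12
t=7: input=2 -> V=0 FIRE
t=8: input=3 -> V=0 FIRE
t=9: input=0 -> V=0
t=10: input=1 -> V=6

Answer: 0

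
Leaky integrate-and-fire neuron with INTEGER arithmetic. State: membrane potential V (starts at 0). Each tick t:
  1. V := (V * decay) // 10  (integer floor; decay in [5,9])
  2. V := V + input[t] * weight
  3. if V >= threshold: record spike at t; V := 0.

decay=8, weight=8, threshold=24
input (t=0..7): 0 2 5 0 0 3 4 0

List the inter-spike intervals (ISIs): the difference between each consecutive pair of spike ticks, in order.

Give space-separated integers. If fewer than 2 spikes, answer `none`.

t=0: input=0 -> V=0
t=1: input=2 -> V=16
t=2: input=5 -> V=0 FIRE
t=3: input=0 -> V=0
t=4: input=0 -> V=0
t=5: input=3 -> V=0 FIRE
t=6: input=4 -> V=0 FIRE
t=7: input=0 -> V=0

Answer: 3 1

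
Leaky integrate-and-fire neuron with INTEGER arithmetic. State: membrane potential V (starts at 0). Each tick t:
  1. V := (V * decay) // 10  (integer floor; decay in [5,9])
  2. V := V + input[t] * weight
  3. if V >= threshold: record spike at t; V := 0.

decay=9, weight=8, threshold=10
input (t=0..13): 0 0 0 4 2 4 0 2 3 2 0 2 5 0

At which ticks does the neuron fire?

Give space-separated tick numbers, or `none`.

Answer: 3 4 5 7 8 9 11 12

Derivation:
t=0: input=0 -> V=0
t=1: input=0 -> V=0
t=2: input=0 -> V=0
t=3: input=4 -> V=0 FIRE
t=4: input=2 -> V=0 FIRE
t=5: input=4 -> V=0 FIRE
t=6: input=0 -> V=0
t=7: input=2 -> V=0 FIRE
t=8: input=3 -> V=0 FIRE
t=9: input=2 -> V=0 FIRE
t=10: input=0 -> V=0
t=11: input=2 -> V=0 FIRE
t=12: input=5 -> V=0 FIRE
t=13: input=0 -> V=0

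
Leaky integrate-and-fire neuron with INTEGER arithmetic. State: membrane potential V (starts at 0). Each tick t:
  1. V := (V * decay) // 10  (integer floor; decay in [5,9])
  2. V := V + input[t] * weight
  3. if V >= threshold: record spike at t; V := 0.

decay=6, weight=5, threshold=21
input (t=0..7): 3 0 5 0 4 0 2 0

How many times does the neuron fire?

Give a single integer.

t=0: input=3 -> V=15
t=1: input=0 -> V=9
t=2: input=5 -> V=0 FIRE
t=3: input=0 -> V=0
t=4: input=4 -> V=20
t=5: input=0 -> V=12
t=6: input=2 -> V=17
t=7: input=0 -> V=10

Answer: 1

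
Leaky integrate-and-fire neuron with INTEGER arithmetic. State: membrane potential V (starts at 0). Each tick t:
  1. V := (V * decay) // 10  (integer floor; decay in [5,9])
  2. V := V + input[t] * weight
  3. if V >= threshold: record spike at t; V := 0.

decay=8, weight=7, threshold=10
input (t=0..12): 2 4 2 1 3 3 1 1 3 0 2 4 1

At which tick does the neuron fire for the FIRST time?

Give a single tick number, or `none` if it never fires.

t=0: input=2 -> V=0 FIRE
t=1: input=4 -> V=0 FIRE
t=2: input=2 -> V=0 FIRE
t=3: input=1 -> V=7
t=4: input=3 -> V=0 FIRE
t=5: input=3 -> V=0 FIRE
t=6: input=1 -> V=7
t=7: input=1 -> V=0 FIRE
t=8: input=3 -> V=0 FIRE
t=9: input=0 -> V=0
t=10: input=2 -> V=0 FIRE
t=11: input=4 -> V=0 FIRE
t=12: input=1 -> V=7

Answer: 0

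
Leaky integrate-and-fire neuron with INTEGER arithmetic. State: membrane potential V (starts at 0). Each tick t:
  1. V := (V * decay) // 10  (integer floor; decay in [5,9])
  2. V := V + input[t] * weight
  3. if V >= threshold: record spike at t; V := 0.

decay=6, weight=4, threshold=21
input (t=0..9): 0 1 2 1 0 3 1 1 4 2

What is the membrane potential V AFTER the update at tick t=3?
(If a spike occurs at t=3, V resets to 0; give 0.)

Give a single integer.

t=0: input=0 -> V=0
t=1: input=1 -> V=4
t=2: input=2 -> V=10
t=3: input=1 -> V=10
t=4: input=0 -> V=6
t=5: input=3 -> V=15
t=6: input=1 -> V=13
t=7: input=1 -> V=11
t=8: input=4 -> V=0 FIRE
t=9: input=2 -> V=8

Answer: 10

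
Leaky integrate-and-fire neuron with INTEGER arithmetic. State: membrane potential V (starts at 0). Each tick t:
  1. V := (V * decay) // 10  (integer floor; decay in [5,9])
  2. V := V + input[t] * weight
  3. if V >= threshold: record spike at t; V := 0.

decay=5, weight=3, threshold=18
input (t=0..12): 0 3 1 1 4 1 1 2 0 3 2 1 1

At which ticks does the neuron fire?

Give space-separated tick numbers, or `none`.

Answer: none

Derivation:
t=0: input=0 -> V=0
t=1: input=3 -> V=9
t=2: input=1 -> V=7
t=3: input=1 -> V=6
t=4: input=4 -> V=15
t=5: input=1 -> V=10
t=6: input=1 -> V=8
t=7: input=2 -> V=10
t=8: input=0 -> V=5
t=9: input=3 -> V=11
t=10: input=2 -> V=11
t=11: input=1 -> V=8
t=12: input=1 -> V=7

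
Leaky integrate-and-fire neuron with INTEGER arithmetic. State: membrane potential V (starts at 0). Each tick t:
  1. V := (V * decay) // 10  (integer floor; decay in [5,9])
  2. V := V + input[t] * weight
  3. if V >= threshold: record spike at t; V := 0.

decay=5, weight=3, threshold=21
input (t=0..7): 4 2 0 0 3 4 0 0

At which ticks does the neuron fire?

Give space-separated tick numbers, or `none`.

t=0: input=4 -> V=12
t=1: input=2 -> V=12
t=2: input=0 -> V=6
t=3: input=0 -> V=3
t=4: input=3 -> V=10
t=5: input=4 -> V=17
t=6: input=0 -> V=8
t=7: input=0 -> V=4

Answer: none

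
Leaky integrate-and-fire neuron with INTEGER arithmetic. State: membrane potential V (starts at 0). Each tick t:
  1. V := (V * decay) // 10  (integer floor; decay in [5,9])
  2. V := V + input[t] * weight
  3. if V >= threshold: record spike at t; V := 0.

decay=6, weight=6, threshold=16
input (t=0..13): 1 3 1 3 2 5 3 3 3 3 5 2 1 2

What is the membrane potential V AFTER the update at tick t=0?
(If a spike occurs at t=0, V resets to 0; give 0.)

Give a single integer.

t=0: input=1 -> V=6
t=1: input=3 -> V=0 FIRE
t=2: input=1 -> V=6
t=3: input=3 -> V=0 FIRE
t=4: input=2 -> V=12
t=5: input=5 -> V=0 FIRE
t=6: input=3 -> V=0 FIRE
t=7: input=3 -> V=0 FIRE
t=8: input=3 -> V=0 FIRE
t=9: input=3 -> V=0 FIRE
t=10: input=5 -> V=0 FIRE
t=11: input=2 -> V=12
t=12: input=1 -> V=13
t=13: input=2 -> V=0 FIRE

Answer: 6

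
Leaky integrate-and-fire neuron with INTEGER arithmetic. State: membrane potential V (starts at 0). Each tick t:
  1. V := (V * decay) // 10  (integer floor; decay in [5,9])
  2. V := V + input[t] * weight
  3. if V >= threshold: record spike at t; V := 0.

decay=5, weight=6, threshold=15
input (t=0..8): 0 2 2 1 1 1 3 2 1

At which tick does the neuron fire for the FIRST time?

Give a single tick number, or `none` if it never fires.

Answer: 2

Derivation:
t=0: input=0 -> V=0
t=1: input=2 -> V=12
t=2: input=2 -> V=0 FIRE
t=3: input=1 -> V=6
t=4: input=1 -> V=9
t=5: input=1 -> V=10
t=6: input=3 -> V=0 FIRE
t=7: input=2 -> V=12
t=8: input=1 -> V=12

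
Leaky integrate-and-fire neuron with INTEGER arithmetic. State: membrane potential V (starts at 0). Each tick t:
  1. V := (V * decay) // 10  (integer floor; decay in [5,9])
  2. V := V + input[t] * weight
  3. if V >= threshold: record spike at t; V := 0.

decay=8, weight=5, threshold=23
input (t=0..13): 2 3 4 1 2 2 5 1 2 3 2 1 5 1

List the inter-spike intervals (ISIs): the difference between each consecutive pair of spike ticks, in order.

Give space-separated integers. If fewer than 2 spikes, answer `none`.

t=0: input=2 -> V=10
t=1: input=3 -> V=0 FIRE
t=2: input=4 -> V=20
t=3: input=1 -> V=21
t=4: input=2 -> V=0 FIRE
t=5: input=2 -> V=10
t=6: input=5 -> V=0 FIRE
t=7: input=1 -> V=5
t=8: input=2 -> V=14
t=9: input=3 -> V=0 FIRE
t=10: input=2 -> V=10
t=11: input=1 -> V=13
t=12: input=5 -> V=0 FIRE
t=13: input=1 -> V=5

Answer: 3 2 3 3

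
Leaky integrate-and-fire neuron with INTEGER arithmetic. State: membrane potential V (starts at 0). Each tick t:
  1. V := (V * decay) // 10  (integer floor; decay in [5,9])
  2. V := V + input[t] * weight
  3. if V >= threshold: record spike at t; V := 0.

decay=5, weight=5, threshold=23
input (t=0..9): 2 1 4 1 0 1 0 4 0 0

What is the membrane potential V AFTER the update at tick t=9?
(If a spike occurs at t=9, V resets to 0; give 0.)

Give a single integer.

Answer: 5

Derivation:
t=0: input=2 -> V=10
t=1: input=1 -> V=10
t=2: input=4 -> V=0 FIRE
t=3: input=1 -> V=5
t=4: input=0 -> V=2
t=5: input=1 -> V=6
t=6: input=0 -> V=3
t=7: input=4 -> V=21
t=8: input=0 -> V=10
t=9: input=0 -> V=5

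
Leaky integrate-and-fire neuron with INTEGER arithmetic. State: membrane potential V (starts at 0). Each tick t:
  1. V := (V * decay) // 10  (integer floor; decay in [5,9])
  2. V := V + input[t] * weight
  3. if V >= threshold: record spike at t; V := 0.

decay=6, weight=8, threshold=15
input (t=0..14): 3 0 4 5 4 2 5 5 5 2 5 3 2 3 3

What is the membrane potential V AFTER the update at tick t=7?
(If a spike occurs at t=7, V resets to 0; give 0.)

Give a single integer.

t=0: input=3 -> V=0 FIRE
t=1: input=0 -> V=0
t=2: input=4 -> V=0 FIRE
t=3: input=5 -> V=0 FIRE
t=4: input=4 -> V=0 FIRE
t=5: input=2 -> V=0 FIRE
t=6: input=5 -> V=0 FIRE
t=7: input=5 -> V=0 FIRE
t=8: input=5 -> V=0 FIRE
t=9: input=2 -> V=0 FIRE
t=10: input=5 -> V=0 FIRE
t=11: input=3 -> V=0 FIRE
t=12: input=2 -> V=0 FIRE
t=13: input=3 -> V=0 FIRE
t=14: input=3 -> V=0 FIRE

Answer: 0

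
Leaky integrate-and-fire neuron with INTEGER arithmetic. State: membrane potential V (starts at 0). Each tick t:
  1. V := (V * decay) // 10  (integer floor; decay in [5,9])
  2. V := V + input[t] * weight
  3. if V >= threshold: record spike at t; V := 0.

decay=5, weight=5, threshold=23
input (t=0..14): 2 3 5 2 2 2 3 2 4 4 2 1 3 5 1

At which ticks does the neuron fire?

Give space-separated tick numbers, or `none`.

t=0: input=2 -> V=10
t=1: input=3 -> V=20
t=2: input=5 -> V=0 FIRE
t=3: input=2 -> V=10
t=4: input=2 -> V=15
t=5: input=2 -> V=17
t=6: input=3 -> V=0 FIRE
t=7: input=2 -> V=10
t=8: input=4 -> V=0 FIRE
t=9: input=4 -> V=20
t=10: input=2 -> V=20
t=11: input=1 -> V=15
t=12: input=3 -> V=22
t=13: input=5 -> V=0 FIRE
t=14: input=1 -> V=5

Answer: 2 6 8 13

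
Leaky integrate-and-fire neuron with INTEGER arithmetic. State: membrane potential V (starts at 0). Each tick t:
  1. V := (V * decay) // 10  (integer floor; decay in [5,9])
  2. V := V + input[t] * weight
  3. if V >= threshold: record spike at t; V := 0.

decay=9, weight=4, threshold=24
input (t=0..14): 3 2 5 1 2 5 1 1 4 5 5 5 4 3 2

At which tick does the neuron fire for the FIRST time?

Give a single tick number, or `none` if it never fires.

Answer: 2

Derivation:
t=0: input=3 -> V=12
t=1: input=2 -> V=18
t=2: input=5 -> V=0 FIRE
t=3: input=1 -> V=4
t=4: input=2 -> V=11
t=5: input=5 -> V=0 FIRE
t=6: input=1 -> V=4
t=7: input=1 -> V=7
t=8: input=4 -> V=22
t=9: input=5 -> V=0 FIRE
t=10: input=5 -> V=20
t=11: input=5 -> V=0 FIRE
t=12: input=4 -> V=16
t=13: input=3 -> V=0 FIRE
t=14: input=2 -> V=8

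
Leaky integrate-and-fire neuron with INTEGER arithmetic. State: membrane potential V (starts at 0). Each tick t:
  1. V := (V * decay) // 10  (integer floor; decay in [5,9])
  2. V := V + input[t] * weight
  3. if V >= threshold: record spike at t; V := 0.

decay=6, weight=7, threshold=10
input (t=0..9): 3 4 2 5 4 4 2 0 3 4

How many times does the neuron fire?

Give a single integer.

Answer: 9

Derivation:
t=0: input=3 -> V=0 FIRE
t=1: input=4 -> V=0 FIRE
t=2: input=2 -> V=0 FIRE
t=3: input=5 -> V=0 FIRE
t=4: input=4 -> V=0 FIRE
t=5: input=4 -> V=0 FIRE
t=6: input=2 -> V=0 FIRE
t=7: input=0 -> V=0
t=8: input=3 -> V=0 FIRE
t=9: input=4 -> V=0 FIRE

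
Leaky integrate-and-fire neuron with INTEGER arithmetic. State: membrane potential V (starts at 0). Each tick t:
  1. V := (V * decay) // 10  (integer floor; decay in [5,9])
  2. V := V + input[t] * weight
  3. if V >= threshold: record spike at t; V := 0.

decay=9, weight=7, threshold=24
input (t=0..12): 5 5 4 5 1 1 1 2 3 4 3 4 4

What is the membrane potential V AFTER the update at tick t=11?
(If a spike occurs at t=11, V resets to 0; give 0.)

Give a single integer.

Answer: 0

Derivation:
t=0: input=5 -> V=0 FIRE
t=1: input=5 -> V=0 FIRE
t=2: input=4 -> V=0 FIRE
t=3: input=5 -> V=0 FIRE
t=4: input=1 -> V=7
t=5: input=1 -> V=13
t=6: input=1 -> V=18
t=7: input=2 -> V=0 FIRE
t=8: input=3 -> V=21
t=9: input=4 -> V=0 FIRE
t=10: input=3 -> V=21
t=11: input=4 -> V=0 FIRE
t=12: input=4 -> V=0 FIRE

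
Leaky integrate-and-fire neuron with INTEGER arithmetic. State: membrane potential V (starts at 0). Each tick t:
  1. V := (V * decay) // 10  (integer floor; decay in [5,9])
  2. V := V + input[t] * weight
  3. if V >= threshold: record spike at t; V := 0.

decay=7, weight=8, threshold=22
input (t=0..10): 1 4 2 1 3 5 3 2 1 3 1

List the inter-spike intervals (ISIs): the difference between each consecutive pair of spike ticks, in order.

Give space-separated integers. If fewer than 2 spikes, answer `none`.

t=0: input=1 -> V=8
t=1: input=4 -> V=0 FIRE
t=2: input=2 -> V=16
t=3: input=1 -> V=19
t=4: input=3 -> V=0 FIRE
t=5: input=5 -> V=0 FIRE
t=6: input=3 -> V=0 FIRE
t=7: input=2 -> V=16
t=8: input=1 -> V=19
t=9: input=3 -> V=0 FIRE
t=10: input=1 -> V=8

Answer: 3 1 1 3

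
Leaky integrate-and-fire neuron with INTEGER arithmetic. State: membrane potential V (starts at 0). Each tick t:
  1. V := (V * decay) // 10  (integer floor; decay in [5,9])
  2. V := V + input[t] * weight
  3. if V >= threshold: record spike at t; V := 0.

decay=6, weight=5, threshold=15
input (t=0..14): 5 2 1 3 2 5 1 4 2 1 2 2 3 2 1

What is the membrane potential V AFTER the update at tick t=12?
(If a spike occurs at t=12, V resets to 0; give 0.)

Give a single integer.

t=0: input=5 -> V=0 FIRE
t=1: input=2 -> V=10
t=2: input=1 -> V=11
t=3: input=3 -> V=0 FIRE
t=4: input=2 -> V=10
t=5: input=5 -> V=0 FIRE
t=6: input=1 -> V=5
t=7: input=4 -> V=0 FIRE
t=8: input=2 -> V=10
t=9: input=1 -> V=11
t=10: input=2 -> V=0 FIRE
t=11: input=2 -> V=10
t=12: input=3 -> V=0 FIRE
t=13: input=2 -> V=10
t=14: input=1 -> V=11

Answer: 0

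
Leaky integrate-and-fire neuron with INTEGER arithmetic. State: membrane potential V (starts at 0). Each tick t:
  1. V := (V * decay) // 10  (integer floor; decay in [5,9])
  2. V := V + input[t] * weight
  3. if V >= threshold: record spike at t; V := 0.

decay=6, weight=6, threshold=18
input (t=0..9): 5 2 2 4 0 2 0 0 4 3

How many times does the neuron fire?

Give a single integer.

Answer: 5

Derivation:
t=0: input=5 -> V=0 FIRE
t=1: input=2 -> V=12
t=2: input=2 -> V=0 FIRE
t=3: input=4 -> V=0 FIRE
t=4: input=0 -> V=0
t=5: input=2 -> V=12
t=6: input=0 -> V=7
t=7: input=0 -> V=4
t=8: input=4 -> V=0 FIRE
t=9: input=3 -> V=0 FIRE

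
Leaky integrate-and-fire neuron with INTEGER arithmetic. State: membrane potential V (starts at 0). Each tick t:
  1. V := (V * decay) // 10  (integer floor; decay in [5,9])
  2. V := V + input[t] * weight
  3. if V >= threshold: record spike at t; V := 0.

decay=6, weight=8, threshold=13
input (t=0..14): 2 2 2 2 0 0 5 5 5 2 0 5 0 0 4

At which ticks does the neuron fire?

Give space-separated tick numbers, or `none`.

Answer: 0 1 2 3 6 7 8 9 11 14

Derivation:
t=0: input=2 -> V=0 FIRE
t=1: input=2 -> V=0 FIRE
t=2: input=2 -> V=0 FIRE
t=3: input=2 -> V=0 FIRE
t=4: input=0 -> V=0
t=5: input=0 -> V=0
t=6: input=5 -> V=0 FIRE
t=7: input=5 -> V=0 FIRE
t=8: input=5 -> V=0 FIRE
t=9: input=2 -> V=0 FIRE
t=10: input=0 -> V=0
t=11: input=5 -> V=0 FIRE
t=12: input=0 -> V=0
t=13: input=0 -> V=0
t=14: input=4 -> V=0 FIRE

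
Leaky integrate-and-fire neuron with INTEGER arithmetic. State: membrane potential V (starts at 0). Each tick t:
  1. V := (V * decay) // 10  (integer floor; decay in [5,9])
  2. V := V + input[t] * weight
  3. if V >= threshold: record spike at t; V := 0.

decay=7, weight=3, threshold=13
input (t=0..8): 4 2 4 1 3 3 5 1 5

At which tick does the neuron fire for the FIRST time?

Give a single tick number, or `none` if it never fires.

Answer: 1

Derivation:
t=0: input=4 -> V=12
t=1: input=2 -> V=0 FIRE
t=2: input=4 -> V=12
t=3: input=1 -> V=11
t=4: input=3 -> V=0 FIRE
t=5: input=3 -> V=9
t=6: input=5 -> V=0 FIRE
t=7: input=1 -> V=3
t=8: input=5 -> V=0 FIRE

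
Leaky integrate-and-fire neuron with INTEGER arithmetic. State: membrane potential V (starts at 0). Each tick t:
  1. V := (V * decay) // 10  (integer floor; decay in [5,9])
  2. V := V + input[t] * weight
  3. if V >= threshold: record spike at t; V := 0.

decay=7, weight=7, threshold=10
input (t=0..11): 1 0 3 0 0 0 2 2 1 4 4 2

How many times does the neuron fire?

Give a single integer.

t=0: input=1 -> V=7
t=1: input=0 -> V=4
t=2: input=3 -> V=0 FIRE
t=3: input=0 -> V=0
t=4: input=0 -> V=0
t=5: input=0 -> V=0
t=6: input=2 -> V=0 FIRE
t=7: input=2 -> V=0 FIRE
t=8: input=1 -> V=7
t=9: input=4 -> V=0 FIRE
t=10: input=4 -> V=0 FIRE
t=11: input=2 -> V=0 FIRE

Answer: 6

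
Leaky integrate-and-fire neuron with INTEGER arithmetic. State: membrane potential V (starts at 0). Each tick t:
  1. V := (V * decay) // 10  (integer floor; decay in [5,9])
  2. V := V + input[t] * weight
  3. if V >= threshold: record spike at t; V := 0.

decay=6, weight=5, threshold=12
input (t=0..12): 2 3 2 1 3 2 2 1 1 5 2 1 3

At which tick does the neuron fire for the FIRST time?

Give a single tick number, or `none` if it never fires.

Answer: 1

Derivation:
t=0: input=2 -> V=10
t=1: input=3 -> V=0 FIRE
t=2: input=2 -> V=10
t=3: input=1 -> V=11
t=4: input=3 -> V=0 FIRE
t=5: input=2 -> V=10
t=6: input=2 -> V=0 FIRE
t=7: input=1 -> V=5
t=8: input=1 -> V=8
t=9: input=5 -> V=0 FIRE
t=10: input=2 -> V=10
t=11: input=1 -> V=11
t=12: input=3 -> V=0 FIRE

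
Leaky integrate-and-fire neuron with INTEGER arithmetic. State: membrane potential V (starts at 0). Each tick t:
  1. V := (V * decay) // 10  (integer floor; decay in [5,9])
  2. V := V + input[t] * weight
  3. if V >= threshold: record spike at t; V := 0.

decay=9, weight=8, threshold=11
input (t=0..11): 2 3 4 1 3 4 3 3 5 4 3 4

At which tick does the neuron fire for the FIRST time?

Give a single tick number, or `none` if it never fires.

Answer: 0

Derivation:
t=0: input=2 -> V=0 FIRE
t=1: input=3 -> V=0 FIRE
t=2: input=4 -> V=0 FIRE
t=3: input=1 -> V=8
t=4: input=3 -> V=0 FIRE
t=5: input=4 -> V=0 FIRE
t=6: input=3 -> V=0 FIRE
t=7: input=3 -> V=0 FIRE
t=8: input=5 -> V=0 FIRE
t=9: input=4 -> V=0 FIRE
t=10: input=3 -> V=0 FIRE
t=11: input=4 -> V=0 FIRE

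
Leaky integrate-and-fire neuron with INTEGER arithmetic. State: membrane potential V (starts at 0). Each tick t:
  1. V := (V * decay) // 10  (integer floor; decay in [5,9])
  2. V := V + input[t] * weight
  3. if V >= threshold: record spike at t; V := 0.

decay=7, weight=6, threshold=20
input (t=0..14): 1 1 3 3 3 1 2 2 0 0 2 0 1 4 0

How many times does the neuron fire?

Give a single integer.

t=0: input=1 -> V=6
t=1: input=1 -> V=10
t=2: input=3 -> V=0 FIRE
t=3: input=3 -> V=18
t=4: input=3 -> V=0 FIRE
t=5: input=1 -> V=6
t=6: input=2 -> V=16
t=7: input=2 -> V=0 FIRE
t=8: input=0 -> V=0
t=9: input=0 -> V=0
t=10: input=2 -> V=12
t=11: input=0 -> V=8
t=12: input=1 -> V=11
t=13: input=4 -> V=0 FIRE
t=14: input=0 -> V=0

Answer: 4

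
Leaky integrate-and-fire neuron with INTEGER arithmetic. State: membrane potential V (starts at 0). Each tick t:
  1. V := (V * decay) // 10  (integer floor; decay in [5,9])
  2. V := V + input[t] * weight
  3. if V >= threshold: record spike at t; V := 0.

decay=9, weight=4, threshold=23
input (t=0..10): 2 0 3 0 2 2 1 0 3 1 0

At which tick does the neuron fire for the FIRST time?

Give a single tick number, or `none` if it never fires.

Answer: 5

Derivation:
t=0: input=2 -> V=8
t=1: input=0 -> V=7
t=2: input=3 -> V=18
t=3: input=0 -> V=16
t=4: input=2 -> V=22
t=5: input=2 -> V=0 FIRE
t=6: input=1 -> V=4
t=7: input=0 -> V=3
t=8: input=3 -> V=14
t=9: input=1 -> V=16
t=10: input=0 -> V=14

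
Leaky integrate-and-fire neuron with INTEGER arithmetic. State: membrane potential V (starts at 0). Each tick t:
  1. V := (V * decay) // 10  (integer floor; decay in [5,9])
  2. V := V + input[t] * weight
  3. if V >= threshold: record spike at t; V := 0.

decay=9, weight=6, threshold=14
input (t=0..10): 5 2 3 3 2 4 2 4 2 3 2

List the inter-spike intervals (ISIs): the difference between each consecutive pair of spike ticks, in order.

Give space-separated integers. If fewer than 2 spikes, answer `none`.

Answer: 2 1 2 2 2

Derivation:
t=0: input=5 -> V=0 FIRE
t=1: input=2 -> V=12
t=2: input=3 -> V=0 FIRE
t=3: input=3 -> V=0 FIRE
t=4: input=2 -> V=12
t=5: input=4 -> V=0 FIRE
t=6: input=2 -> V=12
t=7: input=4 -> V=0 FIRE
t=8: input=2 -> V=12
t=9: input=3 -> V=0 FIRE
t=10: input=2 -> V=12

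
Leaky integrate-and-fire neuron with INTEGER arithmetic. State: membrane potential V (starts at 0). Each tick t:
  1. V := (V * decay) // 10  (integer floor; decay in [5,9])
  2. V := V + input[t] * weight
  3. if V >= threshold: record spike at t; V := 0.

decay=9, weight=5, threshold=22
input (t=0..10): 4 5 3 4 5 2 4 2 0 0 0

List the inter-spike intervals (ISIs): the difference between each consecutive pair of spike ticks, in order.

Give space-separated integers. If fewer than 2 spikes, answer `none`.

Answer: 2 1 2

Derivation:
t=0: input=4 -> V=20
t=1: input=5 -> V=0 FIRE
t=2: input=3 -> V=15
t=3: input=4 -> V=0 FIRE
t=4: input=5 -> V=0 FIRE
t=5: input=2 -> V=10
t=6: input=4 -> V=0 FIRE
t=7: input=2 -> V=10
t=8: input=0 -> V=9
t=9: input=0 -> V=8
t=10: input=0 -> V=7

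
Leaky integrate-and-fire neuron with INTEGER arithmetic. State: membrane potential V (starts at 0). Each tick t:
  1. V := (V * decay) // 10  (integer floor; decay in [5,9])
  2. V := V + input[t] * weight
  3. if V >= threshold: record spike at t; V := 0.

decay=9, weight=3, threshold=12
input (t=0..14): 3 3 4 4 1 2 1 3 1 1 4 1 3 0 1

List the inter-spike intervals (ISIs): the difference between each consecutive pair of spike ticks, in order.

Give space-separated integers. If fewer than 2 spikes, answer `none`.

t=0: input=3 -> V=9
t=1: input=3 -> V=0 FIRE
t=2: input=4 -> V=0 FIRE
t=3: input=4 -> V=0 FIRE
t=4: input=1 -> V=3
t=5: input=2 -> V=8
t=6: input=1 -> V=10
t=7: input=3 -> V=0 FIRE
t=8: input=1 -> V=3
t=9: input=1 -> V=5
t=10: input=4 -> V=0 FIRE
t=11: input=1 -> V=3
t=12: input=3 -> V=11
t=13: input=0 -> V=9
t=14: input=1 -> V=11

Answer: 1 1 4 3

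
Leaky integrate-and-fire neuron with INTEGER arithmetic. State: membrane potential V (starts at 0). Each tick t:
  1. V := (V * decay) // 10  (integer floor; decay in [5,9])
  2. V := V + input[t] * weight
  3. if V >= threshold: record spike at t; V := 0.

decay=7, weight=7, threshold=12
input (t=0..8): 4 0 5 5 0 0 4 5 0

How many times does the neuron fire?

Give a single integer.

Answer: 5

Derivation:
t=0: input=4 -> V=0 FIRE
t=1: input=0 -> V=0
t=2: input=5 -> V=0 FIRE
t=3: input=5 -> V=0 FIRE
t=4: input=0 -> V=0
t=5: input=0 -> V=0
t=6: input=4 -> V=0 FIRE
t=7: input=5 -> V=0 FIRE
t=8: input=0 -> V=0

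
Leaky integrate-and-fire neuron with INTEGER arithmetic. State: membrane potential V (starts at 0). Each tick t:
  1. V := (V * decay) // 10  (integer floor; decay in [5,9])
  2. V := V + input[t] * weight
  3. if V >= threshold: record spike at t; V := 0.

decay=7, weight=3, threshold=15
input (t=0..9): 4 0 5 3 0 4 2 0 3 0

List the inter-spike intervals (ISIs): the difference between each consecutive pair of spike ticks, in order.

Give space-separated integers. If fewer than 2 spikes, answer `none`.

t=0: input=4 -> V=12
t=1: input=0 -> V=8
t=2: input=5 -> V=0 FIRE
t=3: input=3 -> V=9
t=4: input=0 -> V=6
t=5: input=4 -> V=0 FIRE
t=6: input=2 -> V=6
t=7: input=0 -> V=4
t=8: input=3 -> V=11
t=9: input=0 -> V=7

Answer: 3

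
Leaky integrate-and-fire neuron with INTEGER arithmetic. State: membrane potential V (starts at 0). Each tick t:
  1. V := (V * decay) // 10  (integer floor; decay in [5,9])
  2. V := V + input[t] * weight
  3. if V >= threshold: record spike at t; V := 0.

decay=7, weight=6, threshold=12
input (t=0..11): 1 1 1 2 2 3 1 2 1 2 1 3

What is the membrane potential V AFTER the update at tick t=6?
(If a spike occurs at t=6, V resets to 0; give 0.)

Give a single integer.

Answer: 6

Derivation:
t=0: input=1 -> V=6
t=1: input=1 -> V=10
t=2: input=1 -> V=0 FIRE
t=3: input=2 -> V=0 FIRE
t=4: input=2 -> V=0 FIRE
t=5: input=3 -> V=0 FIRE
t=6: input=1 -> V=6
t=7: input=2 -> V=0 FIRE
t=8: input=1 -> V=6
t=9: input=2 -> V=0 FIRE
t=10: input=1 -> V=6
t=11: input=3 -> V=0 FIRE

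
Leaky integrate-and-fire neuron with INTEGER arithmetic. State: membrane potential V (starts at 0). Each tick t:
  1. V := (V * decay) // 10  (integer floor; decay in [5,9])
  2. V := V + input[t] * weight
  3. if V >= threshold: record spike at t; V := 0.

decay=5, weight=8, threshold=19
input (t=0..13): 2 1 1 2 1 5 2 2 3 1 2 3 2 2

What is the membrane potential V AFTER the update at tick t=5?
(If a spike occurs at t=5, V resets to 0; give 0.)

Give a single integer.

t=0: input=2 -> V=16
t=1: input=1 -> V=16
t=2: input=1 -> V=16
t=3: input=2 -> V=0 FIRE
t=4: input=1 -> V=8
t=5: input=5 -> V=0 FIRE
t=6: input=2 -> V=16
t=7: input=2 -> V=0 FIRE
t=8: input=3 -> V=0 FIRE
t=9: input=1 -> V=8
t=10: input=2 -> V=0 FIRE
t=11: input=3 -> V=0 FIRE
t=12: input=2 -> V=16
t=13: input=2 -> V=0 FIRE

Answer: 0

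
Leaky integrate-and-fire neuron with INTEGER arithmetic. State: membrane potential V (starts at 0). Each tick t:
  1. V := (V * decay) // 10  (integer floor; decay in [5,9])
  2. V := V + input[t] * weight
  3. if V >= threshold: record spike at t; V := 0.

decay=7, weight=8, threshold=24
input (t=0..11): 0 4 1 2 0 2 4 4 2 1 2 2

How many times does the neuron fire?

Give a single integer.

t=0: input=0 -> V=0
t=1: input=4 -> V=0 FIRE
t=2: input=1 -> V=8
t=3: input=2 -> V=21
t=4: input=0 -> V=14
t=5: input=2 -> V=0 FIRE
t=6: input=4 -> V=0 FIRE
t=7: input=4 -> V=0 FIRE
t=8: input=2 -> V=16
t=9: input=1 -> V=19
t=10: input=2 -> V=0 FIRE
t=11: input=2 -> V=16

Answer: 5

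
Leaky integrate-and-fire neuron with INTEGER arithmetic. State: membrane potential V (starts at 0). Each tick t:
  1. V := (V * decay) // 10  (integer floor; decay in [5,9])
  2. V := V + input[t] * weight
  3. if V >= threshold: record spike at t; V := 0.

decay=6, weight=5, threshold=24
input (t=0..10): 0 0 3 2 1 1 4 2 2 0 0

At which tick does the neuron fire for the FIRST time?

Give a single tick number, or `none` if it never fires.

t=0: input=0 -> V=0
t=1: input=0 -> V=0
t=2: input=3 -> V=15
t=3: input=2 -> V=19
t=4: input=1 -> V=16
t=5: input=1 -> V=14
t=6: input=4 -> V=0 FIRE
t=7: input=2 -> V=10
t=8: input=2 -> V=16
t=9: input=0 -> V=9
t=10: input=0 -> V=5

Answer: 6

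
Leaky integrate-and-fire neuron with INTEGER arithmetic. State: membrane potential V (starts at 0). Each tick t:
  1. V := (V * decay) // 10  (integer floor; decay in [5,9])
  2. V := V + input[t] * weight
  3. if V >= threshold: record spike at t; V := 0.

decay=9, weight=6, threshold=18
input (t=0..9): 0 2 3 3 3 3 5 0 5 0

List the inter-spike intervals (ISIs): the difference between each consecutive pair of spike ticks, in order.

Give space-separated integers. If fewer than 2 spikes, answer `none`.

t=0: input=0 -> V=0
t=1: input=2 -> V=12
t=2: input=3 -> V=0 FIRE
t=3: input=3 -> V=0 FIRE
t=4: input=3 -> V=0 FIRE
t=5: input=3 -> V=0 FIRE
t=6: input=5 -> V=0 FIRE
t=7: input=0 -> V=0
t=8: input=5 -> V=0 FIRE
t=9: input=0 -> V=0

Answer: 1 1 1 1 2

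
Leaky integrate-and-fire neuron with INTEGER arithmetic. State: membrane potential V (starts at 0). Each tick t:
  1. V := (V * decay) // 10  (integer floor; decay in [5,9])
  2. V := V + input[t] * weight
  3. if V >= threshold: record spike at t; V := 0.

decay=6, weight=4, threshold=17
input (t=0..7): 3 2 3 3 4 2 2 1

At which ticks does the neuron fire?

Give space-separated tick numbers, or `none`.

t=0: input=3 -> V=12
t=1: input=2 -> V=15
t=2: input=3 -> V=0 FIRE
t=3: input=3 -> V=12
t=4: input=4 -> V=0 FIRE
t=5: input=2 -> V=8
t=6: input=2 -> V=12
t=7: input=1 -> V=11

Answer: 2 4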